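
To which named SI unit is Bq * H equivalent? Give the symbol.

Bq = 1/s = s⁻¹ (activity is decays per second).
H = Wb/A (inductance = flux per current),
    = kg·m²·s⁻²·A⁻².
Combining: Bq·H = s⁻¹ · (kg·m²·s⁻²·A⁻²) = kg·m²·s⁻³·A⁻².
kg·m²·s⁻³·A⁻² is the base-SI form of the ohm.

Ω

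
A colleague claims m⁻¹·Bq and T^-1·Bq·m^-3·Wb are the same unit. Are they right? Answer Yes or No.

Yes

Left side:
  Bq = s⁻¹.
  Combining: m⁻¹·Bq = m⁻¹ · s⁻¹ = m⁻¹·s⁻¹.
Right side:
  T = kg·s⁻²·A⁻¹.
  So T⁻¹ = kg⁻¹·s²·A.
  Bq = s⁻¹.
  Wb = kg·m²·s⁻²·A⁻¹.
  Combining: T⁻¹·Bq·m⁻³·Wb = (kg⁻¹·s²·A) · s⁻¹ · m⁻³ · (kg·m²·s⁻²·A⁻¹) = m⁻¹·s⁻¹.
Both reduce to m⁻¹·s⁻¹.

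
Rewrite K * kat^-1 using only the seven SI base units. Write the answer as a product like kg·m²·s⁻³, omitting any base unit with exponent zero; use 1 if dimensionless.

kat = mol/s = s⁻¹·mol (catalytic activity).
So kat⁻¹ = s·mol⁻¹.
Combining: K·kat⁻¹ = K · (s·mol⁻¹) = s·K·mol⁻¹.

s·K·mol⁻¹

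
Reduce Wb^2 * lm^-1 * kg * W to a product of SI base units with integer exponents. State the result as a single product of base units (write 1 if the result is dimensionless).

Wb = kg·m²·s⁻²·A⁻¹.
So Wb² = kg²·m⁴·s⁻⁴·A⁻².
lm = cd.
So lm⁻¹ = cd⁻¹.
W = kg·m²·s⁻³.
Combining: Wb²·lm⁻¹·kg·W = (kg²·m⁴·s⁻⁴·A⁻²) · cd⁻¹ · kg · (kg·m²·s⁻³) = kg⁴·m⁶·s⁻⁷·A⁻²·cd⁻¹.

kg⁴·m⁶·s⁻⁷·A⁻²·cd⁻¹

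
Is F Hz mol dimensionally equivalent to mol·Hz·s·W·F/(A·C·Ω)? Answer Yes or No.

Yes

Left side:
  F = kg⁻¹·m⁻²·s⁴·A².
  Hz = s⁻¹.
  Combining: F·Hz·mol = (kg⁻¹·m⁻²·s⁴·A²) · s⁻¹ · mol = kg⁻¹·m⁻²·s³·A²·mol.
Right side:
  Hz = s⁻¹.
  W = kg·m²·s⁻³.
  C = s·A.
  So C⁻¹ = s⁻¹·A⁻¹.
  Ω = kg·m²·s⁻³·A⁻².
  So Ω⁻¹ = kg⁻¹·m⁻²·s³·A².
  F = kg⁻¹·m⁻²·s⁴·A².
  Combining: mol·Hz·A⁻¹·s·W·C⁻¹·Ω⁻¹·F = mol · s⁻¹ · A⁻¹ · s · (kg·m²·s⁻³) · (s⁻¹·A⁻¹) · (kg⁻¹·m⁻²·s³·A²) · (kg⁻¹·m⁻²·s⁴·A²) = kg⁻¹·m⁻²·s³·A²·mol.
Both reduce to kg⁻¹·m⁻²·s³·A²·mol.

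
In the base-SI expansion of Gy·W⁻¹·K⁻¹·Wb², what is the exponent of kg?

1

Gy = J/kg (absorbed dose = energy per mass),
    = m²·s⁻².
W = J/s (power = energy per time),
    = kg·m²·s⁻³.
So W⁻¹ = kg⁻¹·m⁻²·s³.
Wb = V·s (flux: a volt is a weber per second),
    = kg·m²·s⁻²·A⁻¹.
So Wb² = kg²·m⁴·s⁻⁴·A⁻².
Combining: Gy·W⁻¹·K⁻¹·Wb² = (m²·s⁻²) · (kg⁻¹·m⁻²·s³) · K⁻¹ · (kg²·m⁴·s⁻⁴·A⁻²) = kg·m⁴·s⁻³·A⁻²·K⁻¹.
The exponent of kg is 1.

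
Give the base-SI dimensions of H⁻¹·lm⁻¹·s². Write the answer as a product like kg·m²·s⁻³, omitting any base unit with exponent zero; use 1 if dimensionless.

H = kg·m²·s⁻²·A⁻².
So H⁻¹ = kg⁻¹·m⁻²·s²·A².
lm = cd.
So lm⁻¹ = cd⁻¹.
Combining: H⁻¹·lm⁻¹·s² = (kg⁻¹·m⁻²·s²·A²) · cd⁻¹ · s² = kg⁻¹·m⁻²·s⁴·A²·cd⁻¹.

kg⁻¹·m⁻²·s⁴·A²·cd⁻¹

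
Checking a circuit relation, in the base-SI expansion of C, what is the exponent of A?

1

C = A·s = s·A (charge = current × time).
The exponent of A is 1.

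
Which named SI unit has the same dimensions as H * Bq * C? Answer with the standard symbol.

Wb

H = kg·m²·s⁻²·A⁻².
Bq = s⁻¹.
C = s·A.
Combining: H·Bq·C = (kg·m²·s⁻²·A⁻²) · s⁻¹ · (s·A) = kg·m²·s⁻²·A⁻¹.
kg·m²·s⁻²·A⁻¹ is the base-SI form of the weber.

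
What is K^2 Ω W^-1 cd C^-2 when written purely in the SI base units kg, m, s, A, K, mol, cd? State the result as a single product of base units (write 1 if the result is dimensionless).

s⁻²·A⁻⁴·K²·cd

Ω = V/A (resistance = voltage per current),
    = kg·m²·s⁻³·A⁻².
W = J/s (power = energy per time),
    = kg·m²·s⁻³.
So W⁻¹ = kg⁻¹·m⁻²·s³.
C = A·s = s·A (charge = current × time).
So C⁻² = s⁻²·A⁻².
Combining: K²·Ω·W⁻¹·cd·C⁻² = K² · (kg·m²·s⁻³·A⁻²) · (kg⁻¹·m⁻²·s³) · cd · (s⁻²·A⁻²) = s⁻²·A⁻⁴·K²·cd.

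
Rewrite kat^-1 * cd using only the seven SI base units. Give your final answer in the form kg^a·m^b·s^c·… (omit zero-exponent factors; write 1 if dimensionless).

kat = s⁻¹·mol.
So kat⁻¹ = s·mol⁻¹.
Combining: kat⁻¹·cd = (s·mol⁻¹) · cd = s·mol⁻¹·cd.

s·mol⁻¹·cd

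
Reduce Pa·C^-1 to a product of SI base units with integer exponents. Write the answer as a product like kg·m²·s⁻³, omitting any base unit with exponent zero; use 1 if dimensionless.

kg·m⁻¹·s⁻³·A⁻¹

Pa = N/m² (pressure = force per area),
    = kg·m⁻¹·s⁻².
C = A·s = s·A (charge = current × time).
So C⁻¹ = s⁻¹·A⁻¹.
Combining: Pa·C⁻¹ = (kg·m⁻¹·s⁻²) · (s⁻¹·A⁻¹) = kg·m⁻¹·s⁻³·A⁻¹.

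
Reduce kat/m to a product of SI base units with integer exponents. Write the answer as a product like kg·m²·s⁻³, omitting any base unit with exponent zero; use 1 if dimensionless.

kat = mol/s = s⁻¹·mol (catalytic activity).
Combining: kat·m⁻¹ = (s⁻¹·mol) · m⁻¹ = m⁻¹·s⁻¹·mol.

m⁻¹·s⁻¹·mol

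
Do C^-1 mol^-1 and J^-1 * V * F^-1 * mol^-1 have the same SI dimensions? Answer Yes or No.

Left side:
  C = s·A.
  So C⁻¹ = s⁻¹·A⁻¹.
  Combining: C⁻¹·mol⁻¹ = (s⁻¹·A⁻¹) · mol⁻¹ = s⁻¹·A⁻¹·mol⁻¹.
Right side:
  J = kg·m²·s⁻².
  So J⁻¹ = kg⁻¹·m⁻²·s².
  V = kg·m²·s⁻³·A⁻¹.
  F = kg⁻¹·m⁻²·s⁴·A².
  So F⁻¹ = kg·m²·s⁻⁴·A⁻².
  Combining: J⁻¹·V·F⁻¹·mol⁻¹ = (kg⁻¹·m⁻²·s²) · (kg·m²·s⁻³·A⁻¹) · (kg·m²·s⁻⁴·A⁻²) · mol⁻¹ = kg·m²·s⁻⁵·A⁻³·mol⁻¹.
Left is s⁻¹·A⁻¹·mol⁻¹; right is kg·m²·s⁻⁵·A⁻³·mol⁻¹ — different.

No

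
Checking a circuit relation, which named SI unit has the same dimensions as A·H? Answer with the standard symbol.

H = kg·m²·s⁻²·A⁻².
Combining: A·H = A · (kg·m²·s⁻²·A⁻²) = kg·m²·s⁻²·A⁻¹.
kg·m²·s⁻²·A⁻¹ is the base-SI form of the weber.

Wb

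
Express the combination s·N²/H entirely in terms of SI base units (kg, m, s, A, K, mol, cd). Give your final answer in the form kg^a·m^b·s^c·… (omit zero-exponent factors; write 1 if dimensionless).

kg·s⁻¹·A²

N = kg·m·s⁻².
So N² = kg²·m²·s⁻⁴.
H = kg·m²·s⁻²·A⁻².
So H⁻¹ = kg⁻¹·m⁻²·s²·A².
Combining: s·N²·H⁻¹ = s · (kg²·m²·s⁻⁴) · (kg⁻¹·m⁻²·s²·A²) = kg·s⁻¹·A².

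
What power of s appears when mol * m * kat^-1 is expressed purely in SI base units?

1

kat = mol/s = s⁻¹·mol (catalytic activity).
So kat⁻¹ = s·mol⁻¹.
Combining: mol·m·kat⁻¹ = mol · m · (s·mol⁻¹) = m·s.
The exponent of s is 1.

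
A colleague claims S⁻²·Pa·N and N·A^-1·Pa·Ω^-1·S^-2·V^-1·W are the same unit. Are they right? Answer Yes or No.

No

Left side:
  S = 1/Ω (conductance is reciprocal resistance),
      = kg⁻¹·m⁻²·s³·A².
  So S⁻² = kg²·m⁴·s⁻⁶·A⁻⁴.
  Pa = N/m² (pressure = force per area),
      = kg·m⁻¹·s⁻².
  N = kg·m/s² = kg·m·s⁻² (force = mass × acceleration).
  Combining: S⁻²·Pa·N = (kg²·m⁴·s⁻⁶·A⁻⁴) · (kg·m⁻¹·s⁻²) · (kg·m·s⁻²) = kg⁴·m⁴·s⁻¹⁰·A⁻⁴.
Right side:
  N = kg·m/s² = kg·m·s⁻² (force = mass × acceleration).
  Pa = N/m² (pressure = force per area),
      = kg·m⁻¹·s⁻².
  Ω = V/A (resistance = voltage per current),
      = kg·m²·s⁻³·A⁻².
  So Ω⁻¹ = kg⁻¹·m⁻²·s³·A².
  S = 1/Ω (conductance is reciprocal resistance),
      = kg⁻¹·m⁻²·s³·A².
  So S⁻² = kg²·m⁴·s⁻⁶·A⁻⁴.
  V = W/A (potential = power per current),
      = kg·m²·s⁻³·A⁻¹.
  So V⁻¹ = kg⁻¹·m⁻²·s³·A.
  W = J/s (power = energy per time),
      = kg·m²·s⁻³.
  Combining: N·A⁻¹·Pa·Ω⁻¹·S⁻²·V⁻¹·W = (kg·m·s⁻²) · A⁻¹ · (kg·m⁻¹·s⁻²) · (kg⁻¹·m⁻²·s³·A²) · (kg²·m⁴·s⁻⁶·A⁻⁴) · (kg⁻¹·m⁻²·s³·A) · (kg·m²·s⁻³) = kg³·m²·s⁻⁷·A⁻².
Left is kg⁴·m⁴·s⁻¹⁰·A⁻⁴; right is kg³·m²·s⁻⁷·A⁻² — different.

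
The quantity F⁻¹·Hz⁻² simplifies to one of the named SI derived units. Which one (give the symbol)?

H

F = C/V (capacitance = charge per voltage),
    = A·s/(kg·m²·s⁻³·A⁻¹) (substituting C and V),
    = kg⁻¹·m⁻²·s⁴·A².
So F⁻¹ = kg·m²·s⁻⁴·A⁻².
Hz = 1/s = s⁻¹ (frequency is cycles per second).
So Hz⁻² = s².
Combining: F⁻¹·Hz⁻² = (kg·m²·s⁻⁴·A⁻²) · s² = kg·m²·s⁻²·A⁻².
kg·m²·s⁻²·A⁻² is the base-SI form of the henry.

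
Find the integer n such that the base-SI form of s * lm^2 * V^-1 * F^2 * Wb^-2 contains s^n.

16

lm = cd·sr = cd (luminous flux; sr is dimensionless).
So lm² = cd².
V = W/A (potential = power per current),
    = kg·m²·s⁻³·A⁻¹.
So V⁻¹ = kg⁻¹·m⁻²·s³·A.
F = C/V (capacitance = charge per voltage),
    = A·s/(kg·m²·s⁻³·A⁻¹) (substituting C and V),
    = kg⁻¹·m⁻²·s⁴·A².
So F² = kg⁻²·m⁻⁴·s⁸·A⁴.
Wb = V·s (flux: a volt is a weber per second),
    = kg·m²·s⁻²·A⁻¹.
So Wb⁻² = kg⁻²·m⁻⁴·s⁴·A².
Combining: s·lm²·V⁻¹·F²·Wb⁻² = s · cd² · (kg⁻¹·m⁻²·s³·A) · (kg⁻²·m⁻⁴·s⁸·A⁴) · (kg⁻²·m⁻⁴·s⁴·A²) = kg⁻⁵·m⁻¹⁰·s¹⁶·A⁷·cd².
The exponent of s is 16.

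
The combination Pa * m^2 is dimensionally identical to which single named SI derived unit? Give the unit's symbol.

Pa = N/m² (pressure = force per area),
    = kg·m⁻¹·s⁻².
Combining: Pa·m² = (kg·m⁻¹·s⁻²) · m² = kg·m·s⁻².
kg·m·s⁻² is the base-SI form of the newton.

N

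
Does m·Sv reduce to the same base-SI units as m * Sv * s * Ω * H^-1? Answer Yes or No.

Left side:
  Sv = m²·s⁻².
  Combining: m·Sv = m · (m²·s⁻²) = m³·s⁻².
Right side:
  Sv = m²·s⁻².
  Ω = kg·m²·s⁻³·A⁻².
  H = kg·m²·s⁻²·A⁻².
  So H⁻¹ = kg⁻¹·m⁻²·s²·A².
  Combining: m·Sv·s·Ω·H⁻¹ = m · (m²·s⁻²) · s · (kg·m²·s⁻³·A⁻²) · (kg⁻¹·m⁻²·s²·A²) = m³·s⁻².
Both reduce to m³·s⁻².

Yes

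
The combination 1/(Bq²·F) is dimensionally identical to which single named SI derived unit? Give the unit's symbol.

H

Bq = 1/s = s⁻¹ (activity is decays per second).
So Bq⁻² = s².
F = C/V (capacitance = charge per voltage),
    = A·s/(kg·m²·s⁻³·A⁻¹) (substituting C and V),
    = kg⁻¹·m⁻²·s⁴·A².
So F⁻¹ = kg·m²·s⁻⁴·A⁻².
Combining: Bq⁻²·F⁻¹ = s² · (kg·m²·s⁻⁴·A⁻²) = kg·m²·s⁻²·A⁻².
kg·m²·s⁻²·A⁻² is the base-SI form of the henry.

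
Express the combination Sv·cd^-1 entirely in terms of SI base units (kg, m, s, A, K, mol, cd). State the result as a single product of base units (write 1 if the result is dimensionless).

Sv = m²·s⁻².
Combining: Sv·cd⁻¹ = (m²·s⁻²) · cd⁻¹ = m²·s⁻²·cd⁻¹.

m²·s⁻²·cd⁻¹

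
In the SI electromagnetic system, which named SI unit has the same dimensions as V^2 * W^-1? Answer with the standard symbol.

Ω

V = kg·m²·s⁻³·A⁻¹.
So V² = kg²·m⁴·s⁻⁶·A⁻².
W = kg·m²·s⁻³.
So W⁻¹ = kg⁻¹·m⁻²·s³.
Combining: V²·W⁻¹ = (kg²·m⁴·s⁻⁶·A⁻²) · (kg⁻¹·m⁻²·s³) = kg·m²·s⁻³·A⁻².
kg·m²·s⁻³·A⁻² is the base-SI form of the ohm.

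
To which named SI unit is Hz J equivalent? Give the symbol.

Hz = s⁻¹.
J = kg·m²·s⁻².
Combining: Hz·J = s⁻¹ · (kg·m²·s⁻²) = kg·m²·s⁻³.
kg·m²·s⁻³ is the base-SI form of the watt.

W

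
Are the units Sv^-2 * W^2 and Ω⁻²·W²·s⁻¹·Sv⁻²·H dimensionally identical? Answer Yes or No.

Left side:
  Sv = J/kg (equivalent dose = energy per mass),
      = m²·s⁻².
  So Sv⁻² = m⁻⁴·s⁴.
  W = J/s (power = energy per time),
      = kg·m²·s⁻³.
  So W² = kg²·m⁴·s⁻⁶.
  Combining: Sv⁻²·W² = (m⁻⁴·s⁴) · (kg²·m⁴·s⁻⁶) = kg²·s⁻².
Right side:
  Ω = V/A (resistance = voltage per current),
      = kg·m²·s⁻³·A⁻².
  So Ω⁻² = kg⁻²·m⁻⁴·s⁶·A⁴.
  W = J/s (power = energy per time),
      = kg·m²·s⁻³.
  So W² = kg²·m⁴·s⁻⁶.
  Sv = J/kg (equivalent dose = energy per mass),
      = m²·s⁻².
  So Sv⁻² = m⁻⁴·s⁴.
  H = Wb/A (inductance = flux per current),
      = kg·m²·s⁻²·A⁻².
  Combining: Ω⁻²·W²·s⁻¹·Sv⁻²·H = (kg⁻²·m⁻⁴·s⁶·A⁴) · (kg²·m⁴·s⁻⁶) · s⁻¹ · (m⁻⁴·s⁴) · (kg·m²·s⁻²·A⁻²) = kg·m⁻²·s·A².
Left is kg²·s⁻²; right is kg·m⁻²·s·A² — different.

No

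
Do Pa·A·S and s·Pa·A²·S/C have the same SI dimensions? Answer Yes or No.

Yes

Left side:
  Pa = kg·m⁻¹·s⁻².
  S = kg⁻¹·m⁻²·s³·A².
  Combining: Pa·A·S = (kg·m⁻¹·s⁻²) · A · (kg⁻¹·m⁻²·s³·A²) = m⁻³·s·A³.
Right side:
  C = s·A.
  So C⁻¹ = s⁻¹·A⁻¹.
  Pa = kg·m⁻¹·s⁻².
  S = kg⁻¹·m⁻²·s³·A².
  Combining: C⁻¹·s·Pa·A²·S = (s⁻¹·A⁻¹) · s · (kg·m⁻¹·s⁻²) · A² · (kg⁻¹·m⁻²·s³·A²) = m⁻³·s·A³.
Both reduce to m⁻³·s·A³.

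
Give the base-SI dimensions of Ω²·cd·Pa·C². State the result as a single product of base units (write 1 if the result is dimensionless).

Ω = V/A (resistance = voltage per current),
    = kg·m²·s⁻³·A⁻².
So Ω² = kg²·m⁴·s⁻⁶·A⁻⁴.
Pa = N/m² (pressure = force per area),
    = kg·m⁻¹·s⁻².
C = A·s = s·A (charge = current × time).
So C² = s²·A².
Combining: Ω²·cd·Pa·C² = (kg²·m⁴·s⁻⁶·A⁻⁴) · cd · (kg·m⁻¹·s⁻²) · (s²·A²) = kg³·m³·s⁻⁶·A⁻²·cd.

kg³·m³·s⁻⁶·A⁻²·cd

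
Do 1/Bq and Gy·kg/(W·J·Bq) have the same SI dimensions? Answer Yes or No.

No

Left side:
  Bq = 1/s = s⁻¹ (activity is decays per second).
  So Bq⁻¹ = s.
Right side:
  W = J/s (power = energy per time),
      = kg·m²·s⁻³.
  So W⁻¹ = kg⁻¹·m⁻²·s³.
  Gy = J/kg (absorbed dose = energy per mass),
      = m²·s⁻².
  J = N·m (work = force × distance),
      = kg·m²·s⁻².
  So J⁻¹ = kg⁻¹·m⁻²·s².
  Bq = 1/s = s⁻¹ (activity is decays per second).
  So Bq⁻¹ = s.
  Combining: W⁻¹·Gy·J⁻¹·kg·Bq⁻¹ = (kg⁻¹·m⁻²·s³) · (m²·s⁻²) · (kg⁻¹·m⁻²·s²) · kg · s = kg⁻¹·m⁻²·s⁴.
Left is s; right is kg⁻¹·m⁻²·s⁴ — different.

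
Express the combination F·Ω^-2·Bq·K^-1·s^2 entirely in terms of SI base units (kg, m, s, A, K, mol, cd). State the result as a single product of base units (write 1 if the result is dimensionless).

kg⁻³·m⁻⁶·s¹¹·A⁶·K⁻¹

F = C/V (capacitance = charge per voltage),
    = A·s/(kg·m²·s⁻³·A⁻¹) (substituting C and V),
    = kg⁻¹·m⁻²·s⁴·A².
Ω = V/A (resistance = voltage per current),
    = kg·m²·s⁻³·A⁻².
So Ω⁻² = kg⁻²·m⁻⁴·s⁶·A⁴.
Bq = 1/s = s⁻¹ (activity is decays per second).
Combining: F·Ω⁻²·Bq·K⁻¹·s² = (kg⁻¹·m⁻²·s⁴·A²) · (kg⁻²·m⁻⁴·s⁶·A⁴) · s⁻¹ · K⁻¹ · s² = kg⁻³·m⁻⁶·s¹¹·A⁶·K⁻¹.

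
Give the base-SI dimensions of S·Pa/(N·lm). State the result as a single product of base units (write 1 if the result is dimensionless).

N = kg·m/s² = kg·m·s⁻² (force = mass × acceleration).
So N⁻¹ = kg⁻¹·m⁻¹·s².
S = 1/Ω (conductance is reciprocal resistance),
    = kg⁻¹·m⁻²·s³·A².
Pa = N/m² (pressure = force per area),
    = kg·m⁻¹·s⁻².
lm = cd·sr = cd (luminous flux; sr is dimensionless).
So lm⁻¹ = cd⁻¹.
Combining: N⁻¹·S·Pa·lm⁻¹ = (kg⁻¹·m⁻¹·s²) · (kg⁻¹·m⁻²·s³·A²) · (kg·m⁻¹·s⁻²) · cd⁻¹ = kg⁻¹·m⁻⁴·s³·A²·cd⁻¹.

kg⁻¹·m⁻⁴·s³·A²·cd⁻¹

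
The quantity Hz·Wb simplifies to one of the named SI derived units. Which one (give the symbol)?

Hz = 1/s = s⁻¹ (frequency is cycles per second).
Wb = V·s (flux: a volt is a weber per second),
    = kg·m²·s⁻²·A⁻¹.
Combining: Hz·Wb = s⁻¹ · (kg·m²·s⁻²·A⁻¹) = kg·m²·s⁻³·A⁻¹.
kg·m²·s⁻³·A⁻¹ is the base-SI form of the volt.

V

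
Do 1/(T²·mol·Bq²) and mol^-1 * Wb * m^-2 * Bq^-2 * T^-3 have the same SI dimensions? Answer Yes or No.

Yes

Left side:
  T = Wb/m² (flux density = flux per area),
      = kg·s⁻²·A⁻¹.
  So T⁻² = kg⁻²·s⁴·A².
  Bq = 1/s = s⁻¹ (activity is decays per second).
  So Bq⁻² = s².
  Combining: T⁻²·mol⁻¹·Bq⁻² = (kg⁻²·s⁴·A²) · mol⁻¹ · s² = kg⁻²·s⁶·A²·mol⁻¹.
Right side:
  Wb = V·s (flux: a volt is a weber per second),
      = kg·m²·s⁻²·A⁻¹.
  Bq = 1/s = s⁻¹ (activity is decays per second).
  So Bq⁻² = s².
  T = Wb/m² (flux density = flux per area),
      = kg·s⁻²·A⁻¹.
  So T⁻³ = kg⁻³·s⁶·A³.
  Combining: mol⁻¹·Wb·m⁻²·Bq⁻²·T⁻³ = mol⁻¹ · (kg·m²·s⁻²·A⁻¹) · m⁻² · s² · (kg⁻³·s⁶·A³) = kg⁻²·s⁶·A²·mol⁻¹.
Both reduce to kg⁻²·s⁶·A²·mol⁻¹.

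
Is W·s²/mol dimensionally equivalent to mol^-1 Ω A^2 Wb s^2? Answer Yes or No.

No

Left side:
  W = kg·m²·s⁻³.
  Combining: W·s²·mol⁻¹ = (kg·m²·s⁻³) · s² · mol⁻¹ = kg·m²·s⁻¹·mol⁻¹.
Right side:
  Ω = V/A (resistance = voltage per current),
      = kg·m²·s⁻³·A⁻².
  Wb = V·s (flux: a volt is a weber per second),
      = kg·m²·s⁻²·A⁻¹.
  Combining: mol⁻¹·Ω·A²·Wb·s² = mol⁻¹ · (kg·m²·s⁻³·A⁻²) · A² · (kg·m²·s⁻²·A⁻¹) · s² = kg²·m⁴·s⁻³·A⁻¹·mol⁻¹.
Left is kg·m²·s⁻¹·mol⁻¹; right is kg²·m⁴·s⁻³·A⁻¹·mol⁻¹ — different.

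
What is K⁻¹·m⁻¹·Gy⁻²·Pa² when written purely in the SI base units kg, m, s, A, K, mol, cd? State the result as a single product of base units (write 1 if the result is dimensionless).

Gy = J/kg (absorbed dose = energy per mass),
    = m²·s⁻².
So Gy⁻² = m⁻⁴·s⁴.
Pa = N/m² (pressure = force per area),
    = kg·m⁻¹·s⁻².
So Pa² = kg²·m⁻²·s⁻⁴.
Combining: K⁻¹·m⁻¹·Gy⁻²·Pa² = K⁻¹ · m⁻¹ · (m⁻⁴·s⁴) · (kg²·m⁻²·s⁻⁴) = kg²·m⁻⁷·K⁻¹.

kg²·m⁻⁷·K⁻¹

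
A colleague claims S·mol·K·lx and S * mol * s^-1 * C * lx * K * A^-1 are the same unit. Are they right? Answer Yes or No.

Left side:
  S = 1/Ω (conductance is reciprocal resistance),
      = kg⁻¹·m⁻²·s³·A².
  lx = lm/m² (illuminance = luminous flux per area),
      = m⁻²·cd.
  Combining: S·mol·K·lx = (kg⁻¹·m⁻²·s³·A²) · mol · K · (m⁻²·cd) = kg⁻¹·m⁻⁴·s³·A²·K·mol·cd.
Right side:
  S = 1/Ω (conductance is reciprocal resistance),
      = kg⁻¹·m⁻²·s³·A².
  C = A·s = s·A (charge = current × time).
  lx = lm/m² (illuminance = luminous flux per area),
      = m⁻²·cd.
  Combining: S·mol·s⁻¹·C·lx·K·A⁻¹ = (kg⁻¹·m⁻²·s³·A²) · mol · s⁻¹ · (s·A) · (m⁻²·cd) · K · A⁻¹ = kg⁻¹·m⁻⁴·s³·A²·K·mol·cd.
Both reduce to kg⁻¹·m⁻⁴·s³·A²·K·mol·cd.

Yes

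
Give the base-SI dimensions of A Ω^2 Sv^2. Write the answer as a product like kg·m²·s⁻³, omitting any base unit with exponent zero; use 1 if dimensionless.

Ω = kg·m²·s⁻³·A⁻².
So Ω² = kg²·m⁴·s⁻⁶·A⁻⁴.
Sv = m²·s⁻².
So Sv² = m⁴·s⁻⁴.
Combining: A·Ω²·Sv² = A · (kg²·m⁴·s⁻⁶·A⁻⁴) · (m⁴·s⁻⁴) = kg²·m⁸·s⁻¹⁰·A⁻³.

kg²·m⁸·s⁻¹⁰·A⁻³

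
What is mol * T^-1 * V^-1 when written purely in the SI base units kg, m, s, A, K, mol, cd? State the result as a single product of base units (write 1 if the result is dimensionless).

kg⁻²·m⁻²·s⁵·A²·mol

T = kg·s⁻²·A⁻¹.
So T⁻¹ = kg⁻¹·s²·A.
V = kg·m²·s⁻³·A⁻¹.
So V⁻¹ = kg⁻¹·m⁻²·s³·A.
Combining: mol·T⁻¹·V⁻¹ = mol · (kg⁻¹·s²·A) · (kg⁻¹·m⁻²·s³·A) = kg⁻²·m⁻²·s⁵·A²·mol.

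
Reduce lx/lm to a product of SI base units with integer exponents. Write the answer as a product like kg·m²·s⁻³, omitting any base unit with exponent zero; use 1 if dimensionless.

m⁻²

lm = cd.
So lm⁻¹ = cd⁻¹.
lx = m⁻²·cd.
Combining: lm⁻¹·lx = cd⁻¹ · (m⁻²·cd) = m⁻².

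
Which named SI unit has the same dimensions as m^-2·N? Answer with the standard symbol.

Pa

N = kg·m/s² = kg·m·s⁻² (force = mass × acceleration).
Combining: m⁻²·N = m⁻² · (kg·m·s⁻²) = kg·m⁻¹·s⁻².
kg·m⁻¹·s⁻² is the base-SI form of the pascal.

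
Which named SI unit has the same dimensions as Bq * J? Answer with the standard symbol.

W

Bq = 1/s = s⁻¹ (activity is decays per second).
J = N·m (work = force × distance),
    = kg·m²·s⁻².
Combining: Bq·J = s⁻¹ · (kg·m²·s⁻²) = kg·m²·s⁻³.
kg·m²·s⁻³ is the base-SI form of the watt.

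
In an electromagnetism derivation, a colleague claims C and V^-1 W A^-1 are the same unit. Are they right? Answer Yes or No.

Left side:
  C = s·A.
Right side:
  V = kg·m²·s⁻³·A⁻¹.
  So V⁻¹ = kg⁻¹·m⁻²·s³·A.
  W = kg·m²·s⁻³.
  Combining: V⁻¹·W·A⁻¹ = (kg⁻¹·m⁻²·s³·A) · (kg·m²·s⁻³) · A⁻¹ = 1.
Left is s·A; right is 1 — different.

No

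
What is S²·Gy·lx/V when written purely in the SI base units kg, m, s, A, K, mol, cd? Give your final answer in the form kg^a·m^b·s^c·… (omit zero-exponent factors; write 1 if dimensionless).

S = 1/Ω (conductance is reciprocal resistance),
    = kg⁻¹·m⁻²·s³·A².
So S² = kg⁻²·m⁻⁴·s⁶·A⁴.
Gy = J/kg (absorbed dose = energy per mass),
    = m²·s⁻².
V = W/A (potential = power per current),
    = kg·m²·s⁻³·A⁻¹.
So V⁻¹ = kg⁻¹·m⁻²·s³·A.
lx = lm/m² (illuminance = luminous flux per area),
    = m⁻²·cd.
Combining: S²·Gy·V⁻¹·lx = (kg⁻²·m⁻⁴·s⁶·A⁴) · (m²·s⁻²) · (kg⁻¹·m⁻²·s³·A) · (m⁻²·cd) = kg⁻³·m⁻⁶·s⁷·A⁵·cd.

kg⁻³·m⁻⁶·s⁷·A⁵·cd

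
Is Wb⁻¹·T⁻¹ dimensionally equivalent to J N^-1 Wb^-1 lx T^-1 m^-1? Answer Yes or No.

No

Left side:
  Wb = V·s (flux: a volt is a weber per second),
      = kg·m²·s⁻²·A⁻¹.
  So Wb⁻¹ = kg⁻¹·m⁻²·s²·A.
  T = Wb/m² (flux density = flux per area),
      = kg·s⁻²·A⁻¹.
  So T⁻¹ = kg⁻¹·s²·A.
  Combining: Wb⁻¹·T⁻¹ = (kg⁻¹·m⁻²·s²·A) · (kg⁻¹·s²·A) = kg⁻²·m⁻²·s⁴·A².
Right side:
  J = N·m (work = force × distance),
      = kg·m²·s⁻².
  N = kg·m/s² = kg·m·s⁻² (force = mass × acceleration).
  So N⁻¹ = kg⁻¹·m⁻¹·s².
  Wb = V·s (flux: a volt is a weber per second),
      = kg·m²·s⁻²·A⁻¹.
  So Wb⁻¹ = kg⁻¹·m⁻²·s²·A.
  lx = lm/m² (illuminance = luminous flux per area),
      = m⁻²·cd.
  T = Wb/m² (flux density = flux per area),
      = kg·s⁻²·A⁻¹.
  So T⁻¹ = kg⁻¹·s²·A.
  Combining: J·N⁻¹·Wb⁻¹·lx·T⁻¹·m⁻¹ = (kg·m²·s⁻²) · (kg⁻¹·m⁻¹·s²) · (kg⁻¹·m⁻²·s²·A) · (m⁻²·cd) · (kg⁻¹·s²·A) · m⁻¹ = kg⁻²·m⁻⁴·s⁴·A²·cd.
Left is kg⁻²·m⁻²·s⁴·A²; right is kg⁻²·m⁻⁴·s⁴·A²·cd — different.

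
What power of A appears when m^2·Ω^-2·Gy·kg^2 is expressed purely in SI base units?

Ω = kg·m²·s⁻³·A⁻².
So Ω⁻² = kg⁻²·m⁻⁴·s⁶·A⁴.
Gy = m²·s⁻².
Combining: m²·Ω⁻²·Gy·kg² = m² · (kg⁻²·m⁻⁴·s⁶·A⁴) · (m²·s⁻²) · kg² = s⁴·A⁴.
The exponent of A is 4.

4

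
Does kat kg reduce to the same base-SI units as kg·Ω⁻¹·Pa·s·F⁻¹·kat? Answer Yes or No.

Left side:
  kat = mol/s = s⁻¹·mol (catalytic activity).
  Combining: kat·kg = (s⁻¹·mol) · kg = kg·s⁻¹·mol.
Right side:
  Ω = V/A (resistance = voltage per current),
      = kg·m²·s⁻³·A⁻².
  So Ω⁻¹ = kg⁻¹·m⁻²·s³·A².
  Pa = N/m² (pressure = force per area),
      = kg·m⁻¹·s⁻².
  F = C/V (capacitance = charge per voltage),
      = A·s/(kg·m²·s⁻³·A⁻¹) (substituting C and V),
      = kg⁻¹·m⁻²·s⁴·A².
  So F⁻¹ = kg·m²·s⁻⁴·A⁻².
  kat = mol/s = s⁻¹·mol (catalytic activity).
  Combining: kg·Ω⁻¹·Pa·s·F⁻¹·kat = kg · (kg⁻¹·m⁻²·s³·A²) · (kg·m⁻¹·s⁻²) · s · (kg·m²·s⁻⁴·A⁻²) · (s⁻¹·mol) = kg²·m⁻¹·s⁻³·mol.
Left is kg·s⁻¹·mol; right is kg²·m⁻¹·s⁻³·mol — different.

No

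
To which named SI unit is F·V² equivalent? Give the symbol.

J

F = C/V (capacitance = charge per voltage),
    = A·s/(kg·m²·s⁻³·A⁻¹) (substituting C and V),
    = kg⁻¹·m⁻²·s⁴·A².
V = W/A (potential = power per current),
    = kg·m²·s⁻³·A⁻¹.
So V² = kg²·m⁴·s⁻⁶·A⁻².
Combining: F·V² = (kg⁻¹·m⁻²·s⁴·A²) · (kg²·m⁴·s⁻⁶·A⁻²) = kg·m²·s⁻².
kg·m²·s⁻² is the base-SI form of the joule.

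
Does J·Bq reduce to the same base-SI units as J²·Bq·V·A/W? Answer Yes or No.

No

Left side:
  J = N·m (work = force × distance),
      = kg·m²·s⁻².
  Bq = 1/s = s⁻¹ (activity is decays per second).
  Combining: J·Bq = (kg·m²·s⁻²) · s⁻¹ = kg·m²·s⁻³.
Right side:
  J = kg·m²·s⁻².
  So J² = kg²·m⁴·s⁻⁴.
  Bq = s⁻¹.
  W = kg·m²·s⁻³.
  So W⁻¹ = kg⁻¹·m⁻²·s³.
  V = kg·m²·s⁻³·A⁻¹.
  Combining: J²·Bq·W⁻¹·V·A = (kg²·m⁴·s⁻⁴) · s⁻¹ · (kg⁻¹·m⁻²·s³) · (kg·m²·s⁻³·A⁻¹) · A = kg²·m⁴·s⁻⁵.
Left is kg·m²·s⁻³; right is kg²·m⁴·s⁻⁵ — different.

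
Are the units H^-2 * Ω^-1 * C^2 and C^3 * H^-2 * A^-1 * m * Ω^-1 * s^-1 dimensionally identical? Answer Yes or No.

No

Left side:
  H = kg·m²·s⁻²·A⁻².
  So H⁻² = kg⁻²·m⁻⁴·s⁴·A⁴.
  Ω = kg·m²·s⁻³·A⁻².
  So Ω⁻¹ = kg⁻¹·m⁻²·s³·A².
  C = s·A.
  So C² = s²·A².
  Combining: H⁻²·Ω⁻¹·C² = (kg⁻²·m⁻⁴·s⁴·A⁴) · (kg⁻¹·m⁻²·s³·A²) · (s²·A²) = kg⁻³·m⁻⁶·s⁹·A⁸.
Right side:
  C = A·s = s·A (charge = current × time).
  So C³ = s³·A³.
  H = Wb/A (inductance = flux per current),
      = kg·m²·s⁻²·A⁻².
  So H⁻² = kg⁻²·m⁻⁴·s⁴·A⁴.
  Ω = V/A (resistance = voltage per current),
      = kg·m²·s⁻³·A⁻².
  So Ω⁻¹ = kg⁻¹·m⁻²·s³·A².
  Combining: C³·H⁻²·A⁻¹·m·Ω⁻¹·s⁻¹ = (s³·A³) · (kg⁻²·m⁻⁴·s⁴·A⁴) · A⁻¹ · m · (kg⁻¹·m⁻²·s³·A²) · s⁻¹ = kg⁻³·m⁻⁵·s⁹·A⁸.
Left is kg⁻³·m⁻⁶·s⁹·A⁸; right is kg⁻³·m⁻⁵·s⁹·A⁸ — different.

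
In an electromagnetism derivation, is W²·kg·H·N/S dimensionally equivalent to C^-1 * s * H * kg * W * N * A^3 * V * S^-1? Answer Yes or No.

Left side:
  W = J/s (power = energy per time),
      = kg·m²·s⁻³.
  So W² = kg²·m⁴·s⁻⁶.
  H = Wb/A (inductance = flux per current),
      = kg·m²·s⁻²·A⁻².
  N = kg·m/s² = kg·m·s⁻² (force = mass × acceleration).
  S = 1/Ω (conductance is reciprocal resistance),
      = kg⁻¹·m⁻²·s³·A².
  So S⁻¹ = kg·m²·s⁻³·A⁻².
  Combining: W²·kg·H·N·S⁻¹ = (kg²·m⁴·s⁻⁶) · kg · (kg·m²·s⁻²·A⁻²) · (kg·m·s⁻²) · (kg·m²·s⁻³·A⁻²) = kg⁶·m⁹·s⁻¹³·A⁻⁴.
Right side:
  C = A·s = s·A (charge = current × time).
  So C⁻¹ = s⁻¹·A⁻¹.
  H = Wb/A (inductance = flux per current),
      = kg·m²·s⁻²·A⁻².
  W = J/s (power = energy per time),
      = kg·m²·s⁻³.
  N = kg·m/s² = kg·m·s⁻² (force = mass × acceleration).
  V = W/A (potential = power per current),
      = kg·m²·s⁻³·A⁻¹.
  S = 1/Ω (conductance is reciprocal resistance),
      = kg⁻¹·m⁻²·s³·A².
  So S⁻¹ = kg·m²·s⁻³·A⁻².
  Combining: C⁻¹·s·H·kg·W·N·A³·V·S⁻¹ = (s⁻¹·A⁻¹) · s · (kg·m²·s⁻²·A⁻²) · kg · (kg·m²·s⁻³) · (kg·m·s⁻²) · A³ · (kg·m²·s⁻³·A⁻¹) · (kg·m²·s⁻³·A⁻²) = kg⁶·m⁹·s⁻¹³·A⁻³.
Left is kg⁶·m⁹·s⁻¹³·A⁻⁴; right is kg⁶·m⁹·s⁻¹³·A⁻³ — different.

No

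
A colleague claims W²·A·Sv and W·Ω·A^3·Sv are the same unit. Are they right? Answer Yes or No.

Yes

Left side:
  W = kg·m²·s⁻³.
  So W² = kg²·m⁴·s⁻⁶.
  Sv = m²·s⁻².
  Combining: W²·A·Sv = (kg²·m⁴·s⁻⁶) · A · (m²·s⁻²) = kg²·m⁶·s⁻⁸·A.
Right side:
  W = kg·m²·s⁻³.
  Ω = kg·m²·s⁻³·A⁻².
  Sv = m²·s⁻².
  Combining: W·Ω·A³·Sv = (kg·m²·s⁻³) · (kg·m²·s⁻³·A⁻²) · A³ · (m²·s⁻²) = kg²·m⁶·s⁻⁸·A.
Both reduce to kg²·m⁶·s⁻⁸·A.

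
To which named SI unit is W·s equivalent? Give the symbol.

J

W = J/s (power = energy per time),
    = kg·m²·s⁻³.
Combining: W·s = (kg·m²·s⁻³) · s = kg·m²·s⁻².
kg·m²·s⁻² is the base-SI form of the joule.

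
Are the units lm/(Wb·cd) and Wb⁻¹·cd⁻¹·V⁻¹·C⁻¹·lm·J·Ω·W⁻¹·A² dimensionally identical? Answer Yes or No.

Yes

Left side:
  Wb = V·s (flux: a volt is a weber per second),
      = kg·m²·s⁻²·A⁻¹.
  So Wb⁻¹ = kg⁻¹·m⁻²·s²·A.
  lm = cd·sr = cd (luminous flux; sr is dimensionless).
  Combining: Wb⁻¹·cd⁻¹·lm = (kg⁻¹·m⁻²·s²·A) · cd⁻¹ · cd = kg⁻¹·m⁻²·s²·A.
Right side:
  Wb = V·s (flux: a volt is a weber per second),
      = kg·m²·s⁻²·A⁻¹.
  So Wb⁻¹ = kg⁻¹·m⁻²·s²·A.
  V = W/A (potential = power per current),
      = kg·m²·s⁻³·A⁻¹.
  So V⁻¹ = kg⁻¹·m⁻²·s³·A.
  C = A·s = s·A (charge = current × time).
  So C⁻¹ = s⁻¹·A⁻¹.
  lm = cd·sr = cd (luminous flux; sr is dimensionless).
  J = N·m (work = force × distance),
      = kg·m²·s⁻².
  Ω = V/A (resistance = voltage per current),
      = kg·m²·s⁻³·A⁻².
  W = J/s (power = energy per time),
      = kg·m²·s⁻³.
  So W⁻¹ = kg⁻¹·m⁻²·s³.
  Combining: Wb⁻¹·cd⁻¹·V⁻¹·C⁻¹·lm·J·Ω·W⁻¹·A² = (kg⁻¹·m⁻²·s²·A) · cd⁻¹ · (kg⁻¹·m⁻²·s³·A) · (s⁻¹·A⁻¹) · cd · (kg·m²·s⁻²) · (kg·m²·s⁻³·A⁻²) · (kg⁻¹·m⁻²·s³) · A² = kg⁻¹·m⁻²·s²·A.
Both reduce to kg⁻¹·m⁻²·s²·A.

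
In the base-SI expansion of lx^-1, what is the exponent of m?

2

lx = m⁻²·cd.
So lx⁻¹ = m²·cd⁻¹.
The exponent of m is 2.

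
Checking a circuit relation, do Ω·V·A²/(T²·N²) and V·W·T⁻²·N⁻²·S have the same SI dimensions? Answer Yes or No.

No

Left side:
  Ω = V/A (resistance = voltage per current),
      = kg·m²·s⁻³·A⁻².
  V = W/A (potential = power per current),
      = kg·m²·s⁻³·A⁻¹.
  T = Wb/m² (flux density = flux per area),
      = kg·s⁻²·A⁻¹.
  So T⁻² = kg⁻²·s⁴·A².
  N = kg·m/s² = kg·m·s⁻² (force = mass × acceleration).
  So N⁻² = kg⁻²·m⁻²·s⁴.
  Combining: Ω·V·T⁻²·N⁻²·A² = (kg·m²·s⁻³·A⁻²) · (kg·m²·s⁻³·A⁻¹) · (kg⁻²·s⁴·A²) · (kg⁻²·m⁻²·s⁴) · A² = kg⁻²·m²·s²·A.
Right side:
  V = W/A (potential = power per current),
      = kg·m²·s⁻³·A⁻¹.
  W = J/s (power = energy per time),
      = kg·m²·s⁻³.
  T = Wb/m² (flux density = flux per area),
      = kg·s⁻²·A⁻¹.
  So T⁻² = kg⁻²·s⁴·A².
  N = kg·m/s² = kg·m·s⁻² (force = mass × acceleration).
  So N⁻² = kg⁻²·m⁻²·s⁴.
  S = 1/Ω (conductance is reciprocal resistance),
      = kg⁻¹·m⁻²·s³·A².
  Combining: V·W·T⁻²·N⁻²·S = (kg·m²·s⁻³·A⁻¹) · (kg·m²·s⁻³) · (kg⁻²·s⁴·A²) · (kg⁻²·m⁻²·s⁴) · (kg⁻¹·m⁻²·s³·A²) = kg⁻³·s⁵·A³.
Left is kg⁻²·m²·s²·A; right is kg⁻³·s⁵·A³ — different.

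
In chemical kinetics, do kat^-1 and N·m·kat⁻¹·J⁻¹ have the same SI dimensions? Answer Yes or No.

Left side:
  kat = mol/s = s⁻¹·mol (catalytic activity).
  So kat⁻¹ = s·mol⁻¹.
Right side:
  N = kg·m/s² = kg·m·s⁻² (force = mass × acceleration).
  kat = mol/s = s⁻¹·mol (catalytic activity).
  So kat⁻¹ = s·mol⁻¹.
  J = N·m (work = force × distance),
      = kg·m²·s⁻².
  So J⁻¹ = kg⁻¹·m⁻²·s².
  Combining: N·m·kat⁻¹·J⁻¹ = (kg·m·s⁻²) · m · (s·mol⁻¹) · (kg⁻¹·m⁻²·s²) = s·mol⁻¹.
Both reduce to s·mol⁻¹.

Yes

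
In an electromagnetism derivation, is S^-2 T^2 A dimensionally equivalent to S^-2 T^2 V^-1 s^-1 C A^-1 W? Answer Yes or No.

Left side:
  S = kg⁻¹·m⁻²·s³·A².
  So S⁻² = kg²·m⁴·s⁻⁶·A⁻⁴.
  T = kg·s⁻²·A⁻¹.
  So T² = kg²·s⁻⁴·A⁻².
  Combining: S⁻²·T²·A = (kg²·m⁴·s⁻⁶·A⁻⁴) · (kg²·s⁻⁴·A⁻²) · A = kg⁴·m⁴·s⁻¹⁰·A⁻⁵.
Right side:
  S = kg⁻¹·m⁻²·s³·A².
  So S⁻² = kg²·m⁴·s⁻⁶·A⁻⁴.
  T = kg·s⁻²·A⁻¹.
  So T² = kg²·s⁻⁴·A⁻².
  V = kg·m²·s⁻³·A⁻¹.
  So V⁻¹ = kg⁻¹·m⁻²·s³·A.
  C = s·A.
  W = kg·m²·s⁻³.
  Combining: S⁻²·T²·V⁻¹·s⁻¹·C·A⁻¹·W = (kg²·m⁴·s⁻⁶·A⁻⁴) · (kg²·s⁻⁴·A⁻²) · (kg⁻¹·m⁻²·s³·A) · s⁻¹ · (s·A) · A⁻¹ · (kg·m²·s⁻³) = kg⁴·m⁴·s⁻¹⁰·A⁻⁵.
Both reduce to kg⁴·m⁴·s⁻¹⁰·A⁻⁵.

Yes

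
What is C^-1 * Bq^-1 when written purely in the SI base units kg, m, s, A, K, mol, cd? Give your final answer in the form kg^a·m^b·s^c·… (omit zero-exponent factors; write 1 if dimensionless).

A⁻¹

C = A·s = s·A (charge = current × time).
So C⁻¹ = s⁻¹·A⁻¹.
Bq = 1/s = s⁻¹ (activity is decays per second).
So Bq⁻¹ = s.
Combining: C⁻¹·Bq⁻¹ = (s⁻¹·A⁻¹) · s = A⁻¹.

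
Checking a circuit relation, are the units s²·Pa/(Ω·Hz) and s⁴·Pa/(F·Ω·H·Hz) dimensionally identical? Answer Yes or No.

Yes

Left side:
  Ω = kg·m²·s⁻³·A⁻².
  So Ω⁻¹ = kg⁻¹·m⁻²·s³·A².
  Hz = s⁻¹.
  So Hz⁻¹ = s.
  Pa = kg·m⁻¹·s⁻².
  Combining: s²·Ω⁻¹·Hz⁻¹·Pa = s² · (kg⁻¹·m⁻²·s³·A²) · s · (kg·m⁻¹·s⁻²) = m⁻³·s⁴·A².
Right side:
  F = C/V (capacitance = charge per voltage),
      = A·s/(kg·m²·s⁻³·A⁻¹) (substituting C and V),
      = kg⁻¹·m⁻²·s⁴·A².
  So F⁻¹ = kg·m²·s⁻⁴·A⁻².
  Ω = V/A (resistance = voltage per current),
      = kg·m²·s⁻³·A⁻².
  So Ω⁻¹ = kg⁻¹·m⁻²·s³·A².
  H = Wb/A (inductance = flux per current),
      = kg·m²·s⁻²·A⁻².
  So H⁻¹ = kg⁻¹·m⁻²·s²·A².
  Pa = N/m² (pressure = force per area),
      = kg·m⁻¹·s⁻².
  Hz = 1/s = s⁻¹ (frequency is cycles per second).
  So Hz⁻¹ = s.
  Combining: F⁻¹·Ω⁻¹·s⁴·H⁻¹·Pa·Hz⁻¹ = (kg·m²·s⁻⁴·A⁻²) · (kg⁻¹·m⁻²·s³·A²) · s⁴ · (kg⁻¹·m⁻²·s²·A²) · (kg·m⁻¹·s⁻²) · s = m⁻³·s⁴·A².
Both reduce to m⁻³·s⁴·A².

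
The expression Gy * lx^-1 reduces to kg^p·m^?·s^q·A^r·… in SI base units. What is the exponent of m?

Gy = J/kg (absorbed dose = energy per mass),
    = m²·s⁻².
lx = lm/m² (illuminance = luminous flux per area),
    = m⁻²·cd.
So lx⁻¹ = m²·cd⁻¹.
Combining: Gy·lx⁻¹ = (m²·s⁻²) · (m²·cd⁻¹) = m⁴·s⁻²·cd⁻¹.
The exponent of m is 4.

4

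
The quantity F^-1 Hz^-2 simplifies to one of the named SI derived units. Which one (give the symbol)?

H

F = C/V (capacitance = charge per voltage),
    = A·s/(kg·m²·s⁻³·A⁻¹) (substituting C and V),
    = kg⁻¹·m⁻²·s⁴·A².
So F⁻¹ = kg·m²·s⁻⁴·A⁻².
Hz = 1/s = s⁻¹ (frequency is cycles per second).
So Hz⁻² = s².
Combining: F⁻¹·Hz⁻² = (kg·m²·s⁻⁴·A⁻²) · s² = kg·m²·s⁻²·A⁻².
kg·m²·s⁻²·A⁻² is the base-SI form of the henry.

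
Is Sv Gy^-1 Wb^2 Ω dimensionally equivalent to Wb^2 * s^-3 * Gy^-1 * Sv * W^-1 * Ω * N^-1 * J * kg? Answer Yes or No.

Left side:
  Sv = J/kg (equivalent dose = energy per mass),
      = m²·s⁻².
  Gy = J/kg (absorbed dose = energy per mass),
      = m²·s⁻².
  So Gy⁻¹ = m⁻²·s².
  Wb = V·s (flux: a volt is a weber per second),
      = kg·m²·s⁻²·A⁻¹.
  So Wb² = kg²·m⁴·s⁻⁴·A⁻².
  Ω = V/A (resistance = voltage per current),
      = kg·m²·s⁻³·A⁻².
  Combining: Sv·Gy⁻¹·Wb²·Ω = (m²·s⁻²) · (m⁻²·s²) · (kg²·m⁴·s⁻⁴·A⁻²) · (kg·m²·s⁻³·A⁻²) = kg³·m⁶·s⁻⁷·A⁻⁴.
Right side:
  Wb = kg·m²·s⁻²·A⁻¹.
  So Wb² = kg²·m⁴·s⁻⁴·A⁻².
  Gy = m²·s⁻².
  So Gy⁻¹ = m⁻²·s².
  Sv = m²·s⁻².
  W = kg·m²·s⁻³.
  So W⁻¹ = kg⁻¹·m⁻²·s³.
  Ω = kg·m²·s⁻³·A⁻².
  N = kg·m·s⁻².
  So N⁻¹ = kg⁻¹·m⁻¹·s².
  J = kg·m²·s⁻².
  Combining: Wb²·s⁻³·Gy⁻¹·Sv·W⁻¹·Ω·N⁻¹·J·kg = (kg²·m⁴·s⁻⁴·A⁻²) · s⁻³ · (m⁻²·s²) · (m²·s⁻²) · (kg⁻¹·m⁻²·s³) · (kg·m²·s⁻³·A⁻²) · (kg⁻¹·m⁻¹·s²) · (kg·m²·s⁻²) · kg = kg³·m⁵·s⁻⁷·A⁻⁴.
Left is kg³·m⁶·s⁻⁷·A⁻⁴; right is kg³·m⁵·s⁻⁷·A⁻⁴ — different.

No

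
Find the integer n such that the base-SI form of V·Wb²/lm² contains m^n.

6

lm = cd.
So lm⁻² = cd⁻².
V = kg·m²·s⁻³·A⁻¹.
Wb = kg·m²·s⁻²·A⁻¹.
So Wb² = kg²·m⁴·s⁻⁴·A⁻².
Combining: lm⁻²·V·Wb² = cd⁻² · (kg·m²·s⁻³·A⁻¹) · (kg²·m⁴·s⁻⁴·A⁻²) = kg³·m⁶·s⁻⁷·A⁻³·cd⁻².
The exponent of m is 6.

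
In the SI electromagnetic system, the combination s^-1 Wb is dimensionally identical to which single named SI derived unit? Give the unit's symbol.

V

Wb = V·s (flux: a volt is a weber per second),
    = kg·m²·s⁻²·A⁻¹.
Combining: s⁻¹·Wb = s⁻¹ · (kg·m²·s⁻²·A⁻¹) = kg·m²·s⁻³·A⁻¹.
kg·m²·s⁻³·A⁻¹ is the base-SI form of the volt.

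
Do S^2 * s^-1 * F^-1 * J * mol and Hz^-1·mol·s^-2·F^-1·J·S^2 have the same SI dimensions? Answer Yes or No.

Yes

Left side:
  S = 1/Ω (conductance is reciprocal resistance),
      = kg⁻¹·m⁻²·s³·A².
  So S² = kg⁻²·m⁻⁴·s⁶·A⁴.
  F = C/V (capacitance = charge per voltage),
      = A·s/(kg·m²·s⁻³·A⁻¹) (substituting C and V),
      = kg⁻¹·m⁻²·s⁴·A².
  So F⁻¹ = kg·m²·s⁻⁴·A⁻².
  J = N·m (work = force × distance),
      = kg·m²·s⁻².
  Combining: S²·s⁻¹·F⁻¹·J·mol = (kg⁻²·m⁻⁴·s⁶·A⁴) · s⁻¹ · (kg·m²·s⁻⁴·A⁻²) · (kg·m²·s⁻²) · mol = s⁻¹·A²·mol.
Right side:
  Hz = 1/s = s⁻¹ (frequency is cycles per second).
  So Hz⁻¹ = s.
  F = C/V (capacitance = charge per voltage),
      = A·s/(kg·m²·s⁻³·A⁻¹) (substituting C and V),
      = kg⁻¹·m⁻²·s⁴·A².
  So F⁻¹ = kg·m²·s⁻⁴·A⁻².
  J = N·m (work = force × distance),
      = kg·m²·s⁻².
  S = 1/Ω (conductance is reciprocal resistance),
      = kg⁻¹·m⁻²·s³·A².
  So S² = kg⁻²·m⁻⁴·s⁶·A⁴.
  Combining: Hz⁻¹·mol·s⁻²·F⁻¹·J·S² = s · mol · s⁻² · (kg·m²·s⁻⁴·A⁻²) · (kg·m²·s⁻²) · (kg⁻²·m⁻⁴·s⁶·A⁴) = s⁻¹·A²·mol.
Both reduce to s⁻¹·A²·mol.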